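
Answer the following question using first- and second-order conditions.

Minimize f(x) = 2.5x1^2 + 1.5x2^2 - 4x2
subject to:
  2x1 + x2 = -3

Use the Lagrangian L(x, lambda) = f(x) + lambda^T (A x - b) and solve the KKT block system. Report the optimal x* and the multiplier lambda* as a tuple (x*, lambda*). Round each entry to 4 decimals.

Form the Lagrangian:
  L(x, lambda) = (1/2) x^T Q x + c^T x + lambda^T (A x - b)
Stationarity (grad_x L = 0): Q x + c + A^T lambda = 0.
Primal feasibility: A x = b.

This gives the KKT block system:
  [ Q   A^T ] [ x     ]   [-c ]
  [ A    0  ] [ lambda ] = [ b ]

Solving the linear system:
  x*      = (-1.5294, 0.0588)
  lambda* = (3.8235)
  f(x*)   = 5.6176

x* = (-1.5294, 0.0588), lambda* = (3.8235)


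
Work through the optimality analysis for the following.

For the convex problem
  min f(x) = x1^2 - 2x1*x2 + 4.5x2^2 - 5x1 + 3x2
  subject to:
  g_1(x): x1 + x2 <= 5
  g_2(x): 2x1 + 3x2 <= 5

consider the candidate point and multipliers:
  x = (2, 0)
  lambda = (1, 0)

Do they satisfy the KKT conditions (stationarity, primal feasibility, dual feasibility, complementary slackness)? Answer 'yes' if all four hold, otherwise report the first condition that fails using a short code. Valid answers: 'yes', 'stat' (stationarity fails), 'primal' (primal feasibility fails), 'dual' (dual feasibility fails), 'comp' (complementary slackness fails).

Gradient of f: grad f(x) = Q x + c = (-1, -1)
Constraint values g_i(x) = a_i^T x - b_i:
  g_1((2, 0)) = -3
  g_2((2, 0)) = -1
Stationarity residual: grad f(x) + sum_i lambda_i a_i = (0, 0)
  -> stationarity OK
Primal feasibility (all g_i <= 0): OK
Dual feasibility (all lambda_i >= 0): OK
Complementary slackness (lambda_i * g_i(x) = 0 for all i): FAILS

Verdict: the first failing condition is complementary_slackness -> comp.

comp


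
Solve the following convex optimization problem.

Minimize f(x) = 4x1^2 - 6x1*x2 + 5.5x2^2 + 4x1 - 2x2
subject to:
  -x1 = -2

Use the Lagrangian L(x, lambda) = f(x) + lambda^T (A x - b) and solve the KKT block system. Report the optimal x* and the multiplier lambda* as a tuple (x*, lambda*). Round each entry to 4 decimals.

Form the Lagrangian:
  L(x, lambda) = (1/2) x^T Q x + c^T x + lambda^T (A x - b)
Stationarity (grad_x L = 0): Q x + c + A^T lambda = 0.
Primal feasibility: A x = b.

This gives the KKT block system:
  [ Q   A^T ] [ x     ]   [-c ]
  [ A    0  ] [ lambda ] = [ b ]

Solving the linear system:
  x*      = (2, 1.2727)
  lambda* = (12.3636)
  f(x*)   = 15.0909

x* = (2, 1.2727), lambda* = (12.3636)


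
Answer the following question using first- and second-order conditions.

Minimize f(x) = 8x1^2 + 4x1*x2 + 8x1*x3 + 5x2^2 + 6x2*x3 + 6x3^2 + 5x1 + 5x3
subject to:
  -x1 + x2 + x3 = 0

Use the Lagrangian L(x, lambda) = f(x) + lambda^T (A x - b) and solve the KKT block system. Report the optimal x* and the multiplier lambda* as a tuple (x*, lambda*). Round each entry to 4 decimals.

Form the Lagrangian:
  L(x, lambda) = (1/2) x^T Q x + c^T x + lambda^T (A x - b)
Stationarity (grad_x L = 0): Q x + c + A^T lambda = 0.
Primal feasibility: A x = b.

This gives the KKT block system:
  [ Q   A^T ] [ x     ]   [-c ]
  [ A    0  ] [ lambda ] = [ b ]

Solving the linear system:
  x*      = (-0.1471, 0.3529, -0.5)
  lambda* = (0.0588)
  f(x*)   = -1.6176

x* = (-0.1471, 0.3529, -0.5), lambda* = (0.0588)


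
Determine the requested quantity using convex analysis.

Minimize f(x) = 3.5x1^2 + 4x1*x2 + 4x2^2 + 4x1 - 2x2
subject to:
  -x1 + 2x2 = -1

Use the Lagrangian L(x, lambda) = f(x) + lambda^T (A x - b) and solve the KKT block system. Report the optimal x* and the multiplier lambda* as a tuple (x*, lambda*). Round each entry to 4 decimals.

Form the Lagrangian:
  L(x, lambda) = (1/2) x^T Q x + c^T x + lambda^T (A x - b)
Stationarity (grad_x L = 0): Q x + c + A^T lambda = 0.
Primal feasibility: A x = b.

This gives the KKT block system:
  [ Q   A^T ] [ x     ]   [-c ]
  [ A    0  ] [ lambda ] = [ b ]

Solving the linear system:
  x*      = (0.0769, -0.4615)
  lambda* = (2.6923)
  f(x*)   = 1.9615

x* = (0.0769, -0.4615), lambda* = (2.6923)


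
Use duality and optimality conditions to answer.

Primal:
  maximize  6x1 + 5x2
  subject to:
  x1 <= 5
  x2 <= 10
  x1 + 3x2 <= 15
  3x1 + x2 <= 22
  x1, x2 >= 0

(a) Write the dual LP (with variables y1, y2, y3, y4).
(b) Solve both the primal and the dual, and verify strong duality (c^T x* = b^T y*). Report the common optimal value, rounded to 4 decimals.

The standard primal-dual pair for 'max c^T x s.t. A x <= b, x >= 0' is:
  Dual:  min b^T y  s.t.  A^T y >= c,  y >= 0.

So the dual LP is:
  minimize  5y1 + 10y2 + 15y3 + 22y4
  subject to:
    y1 + y3 + 3y4 >= 6
    y2 + 3y3 + y4 >= 5
    y1, y2, y3, y4 >= 0

Solving the primal: x* = (5, 3.3333).
  primal value c^T x* = 46.6667.
Solving the dual: y* = (4.3333, 0, 1.6667, 0).
  dual value b^T y* = 46.6667.
Strong duality: c^T x* = b^T y*. Confirmed.

46.6667


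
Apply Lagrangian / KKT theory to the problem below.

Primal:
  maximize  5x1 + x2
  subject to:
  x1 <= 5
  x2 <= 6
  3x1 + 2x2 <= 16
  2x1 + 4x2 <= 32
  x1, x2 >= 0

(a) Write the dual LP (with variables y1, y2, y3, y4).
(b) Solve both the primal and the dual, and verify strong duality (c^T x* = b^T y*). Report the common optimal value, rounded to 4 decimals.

The standard primal-dual pair for 'max c^T x s.t. A x <= b, x >= 0' is:
  Dual:  min b^T y  s.t.  A^T y >= c,  y >= 0.

So the dual LP is:
  minimize  5y1 + 6y2 + 16y3 + 32y4
  subject to:
    y1 + 3y3 + 2y4 >= 5
    y2 + 2y3 + 4y4 >= 1
    y1, y2, y3, y4 >= 0

Solving the primal: x* = (5, 0.5).
  primal value c^T x* = 25.5.
Solving the dual: y* = (3.5, 0, 0.5, 0).
  dual value b^T y* = 25.5.
Strong duality: c^T x* = b^T y*. Confirmed.

25.5


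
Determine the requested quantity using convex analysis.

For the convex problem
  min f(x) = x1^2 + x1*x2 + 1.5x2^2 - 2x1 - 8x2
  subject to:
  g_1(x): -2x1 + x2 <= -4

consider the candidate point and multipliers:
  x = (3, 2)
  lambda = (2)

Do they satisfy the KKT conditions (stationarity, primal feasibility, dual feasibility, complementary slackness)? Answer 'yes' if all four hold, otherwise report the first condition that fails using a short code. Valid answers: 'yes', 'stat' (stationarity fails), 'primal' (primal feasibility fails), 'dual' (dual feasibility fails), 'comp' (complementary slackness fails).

Gradient of f: grad f(x) = Q x + c = (6, 1)
Constraint values g_i(x) = a_i^T x - b_i:
  g_1((3, 2)) = 0
Stationarity residual: grad f(x) + sum_i lambda_i a_i = (2, 3)
  -> stationarity FAILS
Primal feasibility (all g_i <= 0): OK
Dual feasibility (all lambda_i >= 0): OK
Complementary slackness (lambda_i * g_i(x) = 0 for all i): OK

Verdict: the first failing condition is stationarity -> stat.

stat


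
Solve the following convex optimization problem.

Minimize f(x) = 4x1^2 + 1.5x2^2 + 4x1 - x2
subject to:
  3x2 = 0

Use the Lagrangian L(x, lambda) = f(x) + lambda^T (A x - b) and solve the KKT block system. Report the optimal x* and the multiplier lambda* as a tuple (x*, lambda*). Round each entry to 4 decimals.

Form the Lagrangian:
  L(x, lambda) = (1/2) x^T Q x + c^T x + lambda^T (A x - b)
Stationarity (grad_x L = 0): Q x + c + A^T lambda = 0.
Primal feasibility: A x = b.

This gives the KKT block system:
  [ Q   A^T ] [ x     ]   [-c ]
  [ A    0  ] [ lambda ] = [ b ]

Solving the linear system:
  x*      = (-0.5, 0)
  lambda* = (0.3333)
  f(x*)   = -1

x* = (-0.5, 0), lambda* = (0.3333)


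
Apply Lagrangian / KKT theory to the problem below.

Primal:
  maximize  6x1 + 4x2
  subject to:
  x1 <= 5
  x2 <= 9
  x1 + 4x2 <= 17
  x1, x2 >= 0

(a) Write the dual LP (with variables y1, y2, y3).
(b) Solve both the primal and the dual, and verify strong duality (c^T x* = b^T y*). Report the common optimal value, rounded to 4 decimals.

The standard primal-dual pair for 'max c^T x s.t. A x <= b, x >= 0' is:
  Dual:  min b^T y  s.t.  A^T y >= c,  y >= 0.

So the dual LP is:
  minimize  5y1 + 9y2 + 17y3
  subject to:
    y1 + y3 >= 6
    y2 + 4y3 >= 4
    y1, y2, y3 >= 0

Solving the primal: x* = (5, 3).
  primal value c^T x* = 42.
Solving the dual: y* = (5, 0, 1).
  dual value b^T y* = 42.
Strong duality: c^T x* = b^T y*. Confirmed.

42


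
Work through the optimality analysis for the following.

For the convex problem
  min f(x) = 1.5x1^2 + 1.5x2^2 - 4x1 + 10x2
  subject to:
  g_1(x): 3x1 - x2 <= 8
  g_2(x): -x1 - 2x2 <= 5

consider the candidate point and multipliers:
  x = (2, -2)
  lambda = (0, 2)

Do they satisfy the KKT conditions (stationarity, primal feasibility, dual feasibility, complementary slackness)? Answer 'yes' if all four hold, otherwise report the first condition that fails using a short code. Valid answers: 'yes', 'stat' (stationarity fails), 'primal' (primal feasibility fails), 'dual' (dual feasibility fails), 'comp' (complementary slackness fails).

Gradient of f: grad f(x) = Q x + c = (2, 4)
Constraint values g_i(x) = a_i^T x - b_i:
  g_1((2, -2)) = 0
  g_2((2, -2)) = -3
Stationarity residual: grad f(x) + sum_i lambda_i a_i = (0, 0)
  -> stationarity OK
Primal feasibility (all g_i <= 0): OK
Dual feasibility (all lambda_i >= 0): OK
Complementary slackness (lambda_i * g_i(x) = 0 for all i): FAILS

Verdict: the first failing condition is complementary_slackness -> comp.

comp


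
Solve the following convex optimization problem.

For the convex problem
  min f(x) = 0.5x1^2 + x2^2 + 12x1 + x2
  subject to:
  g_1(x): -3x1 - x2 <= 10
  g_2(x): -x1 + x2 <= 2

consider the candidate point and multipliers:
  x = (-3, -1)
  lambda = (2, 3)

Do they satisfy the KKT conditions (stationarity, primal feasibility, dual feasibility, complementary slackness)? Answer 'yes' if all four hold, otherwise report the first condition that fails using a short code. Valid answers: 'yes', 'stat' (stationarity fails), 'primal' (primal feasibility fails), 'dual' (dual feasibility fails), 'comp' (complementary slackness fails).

Gradient of f: grad f(x) = Q x + c = (9, -1)
Constraint values g_i(x) = a_i^T x - b_i:
  g_1((-3, -1)) = 0
  g_2((-3, -1)) = 0
Stationarity residual: grad f(x) + sum_i lambda_i a_i = (0, 0)
  -> stationarity OK
Primal feasibility (all g_i <= 0): OK
Dual feasibility (all lambda_i >= 0): OK
Complementary slackness (lambda_i * g_i(x) = 0 for all i): OK

Verdict: yes, KKT holds.

yes


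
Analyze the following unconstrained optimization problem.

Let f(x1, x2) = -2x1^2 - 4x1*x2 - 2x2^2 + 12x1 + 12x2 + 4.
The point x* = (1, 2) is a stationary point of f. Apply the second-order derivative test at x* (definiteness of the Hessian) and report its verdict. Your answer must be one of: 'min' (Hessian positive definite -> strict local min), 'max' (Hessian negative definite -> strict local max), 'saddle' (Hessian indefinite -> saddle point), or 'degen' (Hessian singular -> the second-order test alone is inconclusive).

Compute the Hessian H = grad^2 f:
  H = [[-4, -4], [-4, -4]]
Verify stationarity: grad f(x*) = H x* + g = (0, 0).
Eigenvalues of H: -8, 0.
H has a zero eigenvalue (singular; negative semidefinite but not definite), so H is neither positive definite, negative definite, nor indefinite. The second-order test alone is inconclusive -> degen.
(Indeed, f is constant along the null direction of H through x*, so x* is not a strict local extremum.)

degen


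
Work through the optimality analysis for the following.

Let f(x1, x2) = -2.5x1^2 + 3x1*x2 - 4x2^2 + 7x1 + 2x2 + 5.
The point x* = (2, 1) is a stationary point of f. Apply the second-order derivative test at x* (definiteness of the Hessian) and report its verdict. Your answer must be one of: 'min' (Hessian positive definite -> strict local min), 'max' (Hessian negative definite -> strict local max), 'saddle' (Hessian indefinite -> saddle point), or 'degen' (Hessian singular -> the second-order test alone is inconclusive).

Compute the Hessian H = grad^2 f:
  H = [[-5, 3], [3, -8]]
Verify stationarity: grad f(x*) = H x* + g = (0, 0).
Eigenvalues of H: -9.8541, -3.1459.
Both eigenvalues < 0, so H is negative definite -> x* is a strict local max.

max


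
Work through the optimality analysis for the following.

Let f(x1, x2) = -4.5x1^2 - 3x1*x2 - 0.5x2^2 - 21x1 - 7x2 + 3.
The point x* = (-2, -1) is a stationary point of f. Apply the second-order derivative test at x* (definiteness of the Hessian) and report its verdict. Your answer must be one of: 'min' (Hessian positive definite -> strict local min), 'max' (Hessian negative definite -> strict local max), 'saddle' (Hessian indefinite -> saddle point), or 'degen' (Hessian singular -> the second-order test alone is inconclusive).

Compute the Hessian H = grad^2 f:
  H = [[-9, -3], [-3, -1]]
Verify stationarity: grad f(x*) = H x* + g = (0, 0).
Eigenvalues of H: -10, 0.
H has a zero eigenvalue (singular; negative semidefinite but not definite), so H is neither positive definite, negative definite, nor indefinite. The second-order test alone is inconclusive -> degen.
(Indeed, f is constant along the null direction of H through x*, so x* is not a strict local extremum.)

degen


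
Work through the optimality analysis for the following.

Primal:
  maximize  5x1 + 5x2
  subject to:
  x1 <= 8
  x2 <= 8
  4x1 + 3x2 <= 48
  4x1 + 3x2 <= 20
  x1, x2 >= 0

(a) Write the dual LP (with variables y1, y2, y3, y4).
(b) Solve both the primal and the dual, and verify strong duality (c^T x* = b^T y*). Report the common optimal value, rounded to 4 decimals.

The standard primal-dual pair for 'max c^T x s.t. A x <= b, x >= 0' is:
  Dual:  min b^T y  s.t.  A^T y >= c,  y >= 0.

So the dual LP is:
  minimize  8y1 + 8y2 + 48y3 + 20y4
  subject to:
    y1 + 4y3 + 4y4 >= 5
    y2 + 3y3 + 3y4 >= 5
    y1, y2, y3, y4 >= 0

Solving the primal: x* = (0, 6.6667).
  primal value c^T x* = 33.3333.
Solving the dual: y* = (0, 0, 0, 1.6667).
  dual value b^T y* = 33.3333.
Strong duality: c^T x* = b^T y*. Confirmed.

33.3333


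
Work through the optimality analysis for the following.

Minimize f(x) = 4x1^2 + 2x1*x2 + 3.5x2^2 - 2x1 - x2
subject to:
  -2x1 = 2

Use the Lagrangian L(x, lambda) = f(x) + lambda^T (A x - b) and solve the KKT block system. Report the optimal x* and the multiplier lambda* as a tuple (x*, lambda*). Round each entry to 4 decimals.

Form the Lagrangian:
  L(x, lambda) = (1/2) x^T Q x + c^T x + lambda^T (A x - b)
Stationarity (grad_x L = 0): Q x + c + A^T lambda = 0.
Primal feasibility: A x = b.

This gives the KKT block system:
  [ Q   A^T ] [ x     ]   [-c ]
  [ A    0  ] [ lambda ] = [ b ]

Solving the linear system:
  x*      = (-1, 0.4286)
  lambda* = (-4.5714)
  f(x*)   = 5.3571

x* = (-1, 0.4286), lambda* = (-4.5714)


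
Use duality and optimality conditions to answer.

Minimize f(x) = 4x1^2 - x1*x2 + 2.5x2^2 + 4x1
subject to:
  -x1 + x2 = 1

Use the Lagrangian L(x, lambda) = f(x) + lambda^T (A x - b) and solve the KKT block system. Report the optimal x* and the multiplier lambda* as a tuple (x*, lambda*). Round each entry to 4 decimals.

Form the Lagrangian:
  L(x, lambda) = (1/2) x^T Q x + c^T x + lambda^T (A x - b)
Stationarity (grad_x L = 0): Q x + c + A^T lambda = 0.
Primal feasibility: A x = b.

This gives the KKT block system:
  [ Q   A^T ] [ x     ]   [-c ]
  [ A    0  ] [ lambda ] = [ b ]

Solving the linear system:
  x*      = (-0.7273, 0.2727)
  lambda* = (-2.0909)
  f(x*)   = -0.4091

x* = (-0.7273, 0.2727), lambda* = (-2.0909)


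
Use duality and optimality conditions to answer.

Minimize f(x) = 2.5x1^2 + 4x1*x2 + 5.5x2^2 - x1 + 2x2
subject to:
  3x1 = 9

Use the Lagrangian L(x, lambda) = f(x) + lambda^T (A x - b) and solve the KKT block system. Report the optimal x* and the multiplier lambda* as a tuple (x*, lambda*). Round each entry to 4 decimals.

Form the Lagrangian:
  L(x, lambda) = (1/2) x^T Q x + c^T x + lambda^T (A x - b)
Stationarity (grad_x L = 0): Q x + c + A^T lambda = 0.
Primal feasibility: A x = b.

This gives the KKT block system:
  [ Q   A^T ] [ x     ]   [-c ]
  [ A    0  ] [ lambda ] = [ b ]

Solving the linear system:
  x*      = (3, -1.2727)
  lambda* = (-2.9697)
  f(x*)   = 10.5909

x* = (3, -1.2727), lambda* = (-2.9697)


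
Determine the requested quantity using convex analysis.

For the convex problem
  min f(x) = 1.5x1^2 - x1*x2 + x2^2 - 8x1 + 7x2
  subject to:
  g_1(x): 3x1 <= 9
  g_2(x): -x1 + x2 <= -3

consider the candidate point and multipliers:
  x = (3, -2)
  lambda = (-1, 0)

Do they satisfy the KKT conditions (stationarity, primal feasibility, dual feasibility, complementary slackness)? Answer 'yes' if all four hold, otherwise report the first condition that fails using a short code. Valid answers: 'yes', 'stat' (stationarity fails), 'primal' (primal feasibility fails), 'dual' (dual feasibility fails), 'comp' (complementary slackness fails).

Gradient of f: grad f(x) = Q x + c = (3, 0)
Constraint values g_i(x) = a_i^T x - b_i:
  g_1((3, -2)) = 0
  g_2((3, -2)) = -2
Stationarity residual: grad f(x) + sum_i lambda_i a_i = (0, 0)
  -> stationarity OK
Primal feasibility (all g_i <= 0): OK
Dual feasibility (all lambda_i >= 0): FAILS
Complementary slackness (lambda_i * g_i(x) = 0 for all i): OK

Verdict: the first failing condition is dual_feasibility -> dual.

dual


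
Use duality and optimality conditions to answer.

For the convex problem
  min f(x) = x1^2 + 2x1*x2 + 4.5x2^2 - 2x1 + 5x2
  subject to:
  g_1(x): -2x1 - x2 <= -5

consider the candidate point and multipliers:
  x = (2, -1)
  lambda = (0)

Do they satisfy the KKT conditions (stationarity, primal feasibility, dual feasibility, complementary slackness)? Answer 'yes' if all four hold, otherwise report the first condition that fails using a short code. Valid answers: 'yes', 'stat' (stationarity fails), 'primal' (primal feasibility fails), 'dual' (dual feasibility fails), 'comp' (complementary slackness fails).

Gradient of f: grad f(x) = Q x + c = (0, 0)
Constraint values g_i(x) = a_i^T x - b_i:
  g_1((2, -1)) = 2
Stationarity residual: grad f(x) + sum_i lambda_i a_i = (0, 0)
  -> stationarity OK
Primal feasibility (all g_i <= 0): FAILS
Dual feasibility (all lambda_i >= 0): OK
Complementary slackness (lambda_i * g_i(x) = 0 for all i): OK

Verdict: the first failing condition is primal_feasibility -> primal.

primal


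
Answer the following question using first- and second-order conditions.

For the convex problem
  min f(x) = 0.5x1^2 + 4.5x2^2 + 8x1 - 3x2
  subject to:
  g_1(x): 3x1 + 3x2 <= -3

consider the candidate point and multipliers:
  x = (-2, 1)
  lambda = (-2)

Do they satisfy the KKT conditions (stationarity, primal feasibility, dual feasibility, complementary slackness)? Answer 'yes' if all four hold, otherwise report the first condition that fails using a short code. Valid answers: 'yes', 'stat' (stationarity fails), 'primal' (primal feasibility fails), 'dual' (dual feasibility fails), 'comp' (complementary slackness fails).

Gradient of f: grad f(x) = Q x + c = (6, 6)
Constraint values g_i(x) = a_i^T x - b_i:
  g_1((-2, 1)) = 0
Stationarity residual: grad f(x) + sum_i lambda_i a_i = (0, 0)
  -> stationarity OK
Primal feasibility (all g_i <= 0): OK
Dual feasibility (all lambda_i >= 0): FAILS
Complementary slackness (lambda_i * g_i(x) = 0 for all i): OK

Verdict: the first failing condition is dual_feasibility -> dual.

dual


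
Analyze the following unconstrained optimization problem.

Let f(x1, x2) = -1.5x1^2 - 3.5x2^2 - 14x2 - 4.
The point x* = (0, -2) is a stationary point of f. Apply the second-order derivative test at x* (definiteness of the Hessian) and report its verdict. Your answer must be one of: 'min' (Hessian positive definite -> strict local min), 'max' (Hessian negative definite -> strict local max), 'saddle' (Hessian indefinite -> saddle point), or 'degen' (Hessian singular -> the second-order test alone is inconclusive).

Compute the Hessian H = grad^2 f:
  H = [[-3, 0], [0, -7]]
Verify stationarity: grad f(x*) = H x* + g = (0, 0).
Eigenvalues of H: -7, -3.
Both eigenvalues < 0, so H is negative definite -> x* is a strict local max.

max


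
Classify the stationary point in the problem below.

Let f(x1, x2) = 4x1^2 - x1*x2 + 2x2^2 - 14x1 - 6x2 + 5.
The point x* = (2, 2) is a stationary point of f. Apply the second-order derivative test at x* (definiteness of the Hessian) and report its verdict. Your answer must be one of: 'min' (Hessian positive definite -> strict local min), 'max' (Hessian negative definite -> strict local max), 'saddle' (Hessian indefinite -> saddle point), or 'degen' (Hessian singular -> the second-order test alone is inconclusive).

Compute the Hessian H = grad^2 f:
  H = [[8, -1], [-1, 4]]
Verify stationarity: grad f(x*) = H x* + g = (0, 0).
Eigenvalues of H: 3.7639, 8.2361.
Both eigenvalues > 0, so H is positive definite -> x* is a strict local min.

min


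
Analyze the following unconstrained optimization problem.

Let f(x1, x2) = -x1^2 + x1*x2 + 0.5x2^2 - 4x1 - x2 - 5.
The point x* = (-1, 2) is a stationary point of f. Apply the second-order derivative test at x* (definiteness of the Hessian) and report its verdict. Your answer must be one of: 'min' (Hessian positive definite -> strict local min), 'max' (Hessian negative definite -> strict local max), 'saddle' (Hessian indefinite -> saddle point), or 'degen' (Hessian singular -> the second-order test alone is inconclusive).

Compute the Hessian H = grad^2 f:
  H = [[-2, 1], [1, 1]]
Verify stationarity: grad f(x*) = H x* + g = (0, 0).
Eigenvalues of H: -2.3028, 1.3028.
Eigenvalues have mixed signs, so H is indefinite -> x* is a saddle point.

saddle


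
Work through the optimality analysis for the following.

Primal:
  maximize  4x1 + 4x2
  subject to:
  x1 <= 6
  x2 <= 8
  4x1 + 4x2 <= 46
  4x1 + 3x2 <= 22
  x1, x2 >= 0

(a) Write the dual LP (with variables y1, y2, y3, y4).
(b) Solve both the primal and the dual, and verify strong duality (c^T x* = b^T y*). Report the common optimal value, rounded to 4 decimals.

The standard primal-dual pair for 'max c^T x s.t. A x <= b, x >= 0' is:
  Dual:  min b^T y  s.t.  A^T y >= c,  y >= 0.

So the dual LP is:
  minimize  6y1 + 8y2 + 46y3 + 22y4
  subject to:
    y1 + 4y3 + 4y4 >= 4
    y2 + 4y3 + 3y4 >= 4
    y1, y2, y3, y4 >= 0

Solving the primal: x* = (0, 7.3333).
  primal value c^T x* = 29.3333.
Solving the dual: y* = (0, 0, 0, 1.3333).
  dual value b^T y* = 29.3333.
Strong duality: c^T x* = b^T y*. Confirmed.

29.3333


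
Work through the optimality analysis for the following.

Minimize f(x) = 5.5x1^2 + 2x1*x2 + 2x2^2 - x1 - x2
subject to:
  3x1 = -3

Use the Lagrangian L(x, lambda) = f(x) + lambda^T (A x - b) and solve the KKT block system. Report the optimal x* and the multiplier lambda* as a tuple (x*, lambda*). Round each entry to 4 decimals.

Form the Lagrangian:
  L(x, lambda) = (1/2) x^T Q x + c^T x + lambda^T (A x - b)
Stationarity (grad_x L = 0): Q x + c + A^T lambda = 0.
Primal feasibility: A x = b.

This gives the KKT block system:
  [ Q   A^T ] [ x     ]   [-c ]
  [ A    0  ] [ lambda ] = [ b ]

Solving the linear system:
  x*      = (-1, 0.75)
  lambda* = (3.5)
  f(x*)   = 5.375

x* = (-1, 0.75), lambda* = (3.5)


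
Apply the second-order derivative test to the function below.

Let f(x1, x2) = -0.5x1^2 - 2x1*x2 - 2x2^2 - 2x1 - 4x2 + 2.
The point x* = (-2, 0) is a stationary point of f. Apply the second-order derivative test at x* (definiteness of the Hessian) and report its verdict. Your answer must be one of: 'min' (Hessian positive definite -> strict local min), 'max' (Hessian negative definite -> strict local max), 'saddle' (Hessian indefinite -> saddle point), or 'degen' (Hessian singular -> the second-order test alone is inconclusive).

Compute the Hessian H = grad^2 f:
  H = [[-1, -2], [-2, -4]]
Verify stationarity: grad f(x*) = H x* + g = (0, 0).
Eigenvalues of H: -5, 0.
H has a zero eigenvalue (singular; negative semidefinite but not definite), so H is neither positive definite, negative definite, nor indefinite. The second-order test alone is inconclusive -> degen.
(Indeed, f is constant along the null direction of H through x*, so x* is not a strict local extremum.)

degen


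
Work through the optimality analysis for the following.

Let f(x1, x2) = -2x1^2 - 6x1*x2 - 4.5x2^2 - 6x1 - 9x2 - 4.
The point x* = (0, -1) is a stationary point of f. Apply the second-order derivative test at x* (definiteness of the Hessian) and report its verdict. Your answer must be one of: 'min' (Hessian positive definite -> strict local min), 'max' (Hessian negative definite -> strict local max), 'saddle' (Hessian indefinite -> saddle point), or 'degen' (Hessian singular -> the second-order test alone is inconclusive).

Compute the Hessian H = grad^2 f:
  H = [[-4, -6], [-6, -9]]
Verify stationarity: grad f(x*) = H x* + g = (0, 0).
Eigenvalues of H: -13, 0.
H has a zero eigenvalue (singular; negative semidefinite but not definite), so H is neither positive definite, negative definite, nor indefinite. The second-order test alone is inconclusive -> degen.
(Indeed, f is constant along the null direction of H through x*, so x* is not a strict local extremum.)

degen


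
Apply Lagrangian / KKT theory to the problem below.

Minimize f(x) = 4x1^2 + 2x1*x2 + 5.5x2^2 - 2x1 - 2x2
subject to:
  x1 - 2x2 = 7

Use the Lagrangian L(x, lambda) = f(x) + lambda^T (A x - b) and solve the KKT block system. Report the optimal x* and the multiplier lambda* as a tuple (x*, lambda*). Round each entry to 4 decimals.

Form the Lagrangian:
  L(x, lambda) = (1/2) x^T Q x + c^T x + lambda^T (A x - b)
Stationarity (grad_x L = 0): Q x + c + A^T lambda = 0.
Primal feasibility: A x = b.

This gives the KKT block system:
  [ Q   A^T ] [ x     ]   [-c ]
  [ A    0  ] [ lambda ] = [ b ]

Solving the linear system:
  x*      = (2.2941, -2.3529)
  lambda* = (-11.6471)
  f(x*)   = 40.8235

x* = (2.2941, -2.3529), lambda* = (-11.6471)


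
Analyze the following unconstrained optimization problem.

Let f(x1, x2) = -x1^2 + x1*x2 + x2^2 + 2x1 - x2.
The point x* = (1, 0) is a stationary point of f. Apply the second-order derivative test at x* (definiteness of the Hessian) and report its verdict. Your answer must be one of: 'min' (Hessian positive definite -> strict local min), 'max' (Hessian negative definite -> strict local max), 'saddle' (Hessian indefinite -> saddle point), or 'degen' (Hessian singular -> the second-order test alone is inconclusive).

Compute the Hessian H = grad^2 f:
  H = [[-2, 1], [1, 2]]
Verify stationarity: grad f(x*) = H x* + g = (0, 0).
Eigenvalues of H: -2.2361, 2.2361.
Eigenvalues have mixed signs, so H is indefinite -> x* is a saddle point.

saddle


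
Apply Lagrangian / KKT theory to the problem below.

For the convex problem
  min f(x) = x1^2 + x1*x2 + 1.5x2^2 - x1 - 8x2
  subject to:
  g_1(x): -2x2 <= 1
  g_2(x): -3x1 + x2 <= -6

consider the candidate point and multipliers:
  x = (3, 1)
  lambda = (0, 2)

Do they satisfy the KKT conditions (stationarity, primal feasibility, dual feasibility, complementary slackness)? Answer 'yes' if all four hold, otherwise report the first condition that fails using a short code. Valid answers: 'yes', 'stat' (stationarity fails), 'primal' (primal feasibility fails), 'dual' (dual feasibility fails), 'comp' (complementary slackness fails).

Gradient of f: grad f(x) = Q x + c = (6, -2)
Constraint values g_i(x) = a_i^T x - b_i:
  g_1((3, 1)) = -3
  g_2((3, 1)) = -2
Stationarity residual: grad f(x) + sum_i lambda_i a_i = (0, 0)
  -> stationarity OK
Primal feasibility (all g_i <= 0): OK
Dual feasibility (all lambda_i >= 0): OK
Complementary slackness (lambda_i * g_i(x) = 0 for all i): FAILS

Verdict: the first failing condition is complementary_slackness -> comp.

comp


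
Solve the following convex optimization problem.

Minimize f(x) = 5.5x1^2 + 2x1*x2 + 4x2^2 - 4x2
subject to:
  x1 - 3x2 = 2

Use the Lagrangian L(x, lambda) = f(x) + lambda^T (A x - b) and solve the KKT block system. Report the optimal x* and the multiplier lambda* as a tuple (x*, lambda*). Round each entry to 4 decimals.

Form the Lagrangian:
  L(x, lambda) = (1/2) x^T Q x + c^T x + lambda^T (A x - b)
Stationarity (grad_x L = 0): Q x + c + A^T lambda = 0.
Primal feasibility: A x = b.

This gives the KKT block system:
  [ Q   A^T ] [ x     ]   [-c ]
  [ A    0  ] [ lambda ] = [ b ]

Solving the linear system:
  x*      = (0.3361, -0.5546)
  lambda* = (-2.5882)
  f(x*)   = 3.6975

x* = (0.3361, -0.5546), lambda* = (-2.5882)


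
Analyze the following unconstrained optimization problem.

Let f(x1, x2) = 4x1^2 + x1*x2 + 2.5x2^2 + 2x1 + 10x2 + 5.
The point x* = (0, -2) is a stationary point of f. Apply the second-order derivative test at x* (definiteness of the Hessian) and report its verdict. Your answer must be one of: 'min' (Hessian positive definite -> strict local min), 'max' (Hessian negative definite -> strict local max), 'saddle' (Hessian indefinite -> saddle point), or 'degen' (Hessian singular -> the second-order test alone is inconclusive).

Compute the Hessian H = grad^2 f:
  H = [[8, 1], [1, 5]]
Verify stationarity: grad f(x*) = H x* + g = (0, 0).
Eigenvalues of H: 4.6972, 8.3028.
Both eigenvalues > 0, so H is positive definite -> x* is a strict local min.

min


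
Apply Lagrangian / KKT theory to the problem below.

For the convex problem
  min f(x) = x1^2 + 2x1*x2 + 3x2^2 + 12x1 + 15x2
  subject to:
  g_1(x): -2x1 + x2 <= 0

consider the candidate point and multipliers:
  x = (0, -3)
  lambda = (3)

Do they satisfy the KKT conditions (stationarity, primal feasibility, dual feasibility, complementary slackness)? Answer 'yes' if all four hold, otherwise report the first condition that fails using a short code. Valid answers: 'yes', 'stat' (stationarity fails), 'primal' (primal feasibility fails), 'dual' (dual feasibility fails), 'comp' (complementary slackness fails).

Gradient of f: grad f(x) = Q x + c = (6, -3)
Constraint values g_i(x) = a_i^T x - b_i:
  g_1((0, -3)) = -3
Stationarity residual: grad f(x) + sum_i lambda_i a_i = (0, 0)
  -> stationarity OK
Primal feasibility (all g_i <= 0): OK
Dual feasibility (all lambda_i >= 0): OK
Complementary slackness (lambda_i * g_i(x) = 0 for all i): FAILS

Verdict: the first failing condition is complementary_slackness -> comp.

comp


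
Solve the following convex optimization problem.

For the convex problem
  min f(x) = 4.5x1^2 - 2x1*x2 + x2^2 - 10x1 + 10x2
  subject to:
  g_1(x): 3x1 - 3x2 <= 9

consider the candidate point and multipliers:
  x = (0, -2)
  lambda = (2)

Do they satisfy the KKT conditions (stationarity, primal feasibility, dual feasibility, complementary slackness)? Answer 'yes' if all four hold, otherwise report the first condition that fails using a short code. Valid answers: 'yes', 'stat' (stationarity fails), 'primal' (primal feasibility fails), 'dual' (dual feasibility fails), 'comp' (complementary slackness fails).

Gradient of f: grad f(x) = Q x + c = (-6, 6)
Constraint values g_i(x) = a_i^T x - b_i:
  g_1((0, -2)) = -3
Stationarity residual: grad f(x) + sum_i lambda_i a_i = (0, 0)
  -> stationarity OK
Primal feasibility (all g_i <= 0): OK
Dual feasibility (all lambda_i >= 0): OK
Complementary slackness (lambda_i * g_i(x) = 0 for all i): FAILS

Verdict: the first failing condition is complementary_slackness -> comp.

comp


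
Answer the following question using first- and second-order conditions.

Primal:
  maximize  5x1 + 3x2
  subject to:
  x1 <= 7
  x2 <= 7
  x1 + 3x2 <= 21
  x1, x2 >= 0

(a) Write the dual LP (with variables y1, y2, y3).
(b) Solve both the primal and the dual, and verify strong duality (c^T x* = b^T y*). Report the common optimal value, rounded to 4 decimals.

The standard primal-dual pair for 'max c^T x s.t. A x <= b, x >= 0' is:
  Dual:  min b^T y  s.t.  A^T y >= c,  y >= 0.

So the dual LP is:
  minimize  7y1 + 7y2 + 21y3
  subject to:
    y1 + y3 >= 5
    y2 + 3y3 >= 3
    y1, y2, y3 >= 0

Solving the primal: x* = (7, 4.6667).
  primal value c^T x* = 49.
Solving the dual: y* = (4, 0, 1).
  dual value b^T y* = 49.
Strong duality: c^T x* = b^T y*. Confirmed.

49


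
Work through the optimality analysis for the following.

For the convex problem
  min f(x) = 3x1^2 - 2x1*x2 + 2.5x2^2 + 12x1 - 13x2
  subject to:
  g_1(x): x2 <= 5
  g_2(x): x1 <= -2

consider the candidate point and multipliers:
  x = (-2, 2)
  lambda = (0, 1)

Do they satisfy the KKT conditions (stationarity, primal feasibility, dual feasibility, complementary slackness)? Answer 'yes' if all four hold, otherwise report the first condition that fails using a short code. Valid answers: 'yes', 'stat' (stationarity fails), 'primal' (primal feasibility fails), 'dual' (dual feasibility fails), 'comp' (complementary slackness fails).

Gradient of f: grad f(x) = Q x + c = (-4, 1)
Constraint values g_i(x) = a_i^T x - b_i:
  g_1((-2, 2)) = -3
  g_2((-2, 2)) = 0
Stationarity residual: grad f(x) + sum_i lambda_i a_i = (-3, 1)
  -> stationarity FAILS
Primal feasibility (all g_i <= 0): OK
Dual feasibility (all lambda_i >= 0): OK
Complementary slackness (lambda_i * g_i(x) = 0 for all i): OK

Verdict: the first failing condition is stationarity -> stat.

stat


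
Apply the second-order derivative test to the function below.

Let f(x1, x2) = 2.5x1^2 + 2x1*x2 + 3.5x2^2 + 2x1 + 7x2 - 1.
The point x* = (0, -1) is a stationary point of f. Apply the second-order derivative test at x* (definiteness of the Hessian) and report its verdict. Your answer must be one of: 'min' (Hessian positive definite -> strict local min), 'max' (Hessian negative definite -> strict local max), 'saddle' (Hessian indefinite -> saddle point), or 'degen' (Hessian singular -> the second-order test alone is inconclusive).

Compute the Hessian H = grad^2 f:
  H = [[5, 2], [2, 7]]
Verify stationarity: grad f(x*) = H x* + g = (0, 0).
Eigenvalues of H: 3.7639, 8.2361.
Both eigenvalues > 0, so H is positive definite -> x* is a strict local min.

min


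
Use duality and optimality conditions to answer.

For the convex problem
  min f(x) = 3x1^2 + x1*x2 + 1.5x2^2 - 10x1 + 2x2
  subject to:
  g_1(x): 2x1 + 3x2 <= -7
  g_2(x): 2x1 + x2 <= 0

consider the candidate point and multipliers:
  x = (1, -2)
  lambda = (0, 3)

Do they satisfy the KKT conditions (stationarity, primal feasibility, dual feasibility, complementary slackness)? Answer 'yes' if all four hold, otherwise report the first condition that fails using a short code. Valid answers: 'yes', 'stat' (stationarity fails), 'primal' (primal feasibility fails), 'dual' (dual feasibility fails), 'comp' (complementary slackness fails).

Gradient of f: grad f(x) = Q x + c = (-6, -3)
Constraint values g_i(x) = a_i^T x - b_i:
  g_1((1, -2)) = 3
  g_2((1, -2)) = 0
Stationarity residual: grad f(x) + sum_i lambda_i a_i = (0, 0)
  -> stationarity OK
Primal feasibility (all g_i <= 0): FAILS
Dual feasibility (all lambda_i >= 0): OK
Complementary slackness (lambda_i * g_i(x) = 0 for all i): OK

Verdict: the first failing condition is primal_feasibility -> primal.

primal


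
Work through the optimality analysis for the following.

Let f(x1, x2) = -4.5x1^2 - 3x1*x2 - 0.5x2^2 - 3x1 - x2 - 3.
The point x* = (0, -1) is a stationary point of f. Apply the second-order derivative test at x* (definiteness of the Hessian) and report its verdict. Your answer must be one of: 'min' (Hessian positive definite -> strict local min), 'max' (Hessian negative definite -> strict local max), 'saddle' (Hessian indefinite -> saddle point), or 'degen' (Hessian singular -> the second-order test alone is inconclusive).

Compute the Hessian H = grad^2 f:
  H = [[-9, -3], [-3, -1]]
Verify stationarity: grad f(x*) = H x* + g = (0, 0).
Eigenvalues of H: -10, 0.
H has a zero eigenvalue (singular; negative semidefinite but not definite), so H is neither positive definite, negative definite, nor indefinite. The second-order test alone is inconclusive -> degen.
(Indeed, f is constant along the null direction of H through x*, so x* is not a strict local extremum.)

degen


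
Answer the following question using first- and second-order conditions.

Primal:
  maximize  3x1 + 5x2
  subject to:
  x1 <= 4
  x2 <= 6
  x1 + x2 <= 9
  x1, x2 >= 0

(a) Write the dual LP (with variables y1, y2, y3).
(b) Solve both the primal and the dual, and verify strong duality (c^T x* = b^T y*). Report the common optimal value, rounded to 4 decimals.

The standard primal-dual pair for 'max c^T x s.t. A x <= b, x >= 0' is:
  Dual:  min b^T y  s.t.  A^T y >= c,  y >= 0.

So the dual LP is:
  minimize  4y1 + 6y2 + 9y3
  subject to:
    y1 + y3 >= 3
    y2 + y3 >= 5
    y1, y2, y3 >= 0

Solving the primal: x* = (3, 6).
  primal value c^T x* = 39.
Solving the dual: y* = (0, 2, 3).
  dual value b^T y* = 39.
Strong duality: c^T x* = b^T y*. Confirmed.

39


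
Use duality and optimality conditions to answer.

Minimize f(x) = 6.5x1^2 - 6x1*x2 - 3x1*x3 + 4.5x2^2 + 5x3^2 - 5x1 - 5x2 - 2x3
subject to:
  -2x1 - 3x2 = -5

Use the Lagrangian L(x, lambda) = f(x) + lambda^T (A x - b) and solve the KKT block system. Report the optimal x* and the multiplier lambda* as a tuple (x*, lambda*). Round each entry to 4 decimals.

Form the Lagrangian:
  L(x, lambda) = (1/2) x^T Q x + c^T x + lambda^T (A x - b)
Stationarity (grad_x L = 0): Q x + c + A^T lambda = 0.
Primal feasibility: A x = b.

This gives the KKT block system:
  [ Q   A^T ] [ x     ]   [-c ]
  [ A    0  ] [ lambda ] = [ b ]

Solving the linear system:
  x*      = (0.9239, 1.0507, 0.4772)
  lambda* = (-0.3624)
  f(x*)   = -6.3197

x* = (0.9239, 1.0507, 0.4772), lambda* = (-0.3624)


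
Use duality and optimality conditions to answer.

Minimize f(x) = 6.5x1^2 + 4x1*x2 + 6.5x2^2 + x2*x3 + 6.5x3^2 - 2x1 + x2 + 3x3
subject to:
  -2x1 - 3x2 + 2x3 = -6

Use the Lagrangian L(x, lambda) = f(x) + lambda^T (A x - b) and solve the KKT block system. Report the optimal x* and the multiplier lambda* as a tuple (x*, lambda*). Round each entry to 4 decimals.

Form the Lagrangian:
  L(x, lambda) = (1/2) x^T Q x + c^T x + lambda^T (A x - b)
Stationarity (grad_x L = 0): Q x + c + A^T lambda = 0.
Primal feasibility: A x = b.

This gives the KKT block system:
  [ Q   A^T ] [ x     ]   [-c ]
  [ A    0  ] [ lambda ] = [ b ]

Solving the linear system:
  x*      = (0.603, 0.9111, -1.0304)
  lambda* = (4.7419)
  f(x*)   = 12.5325

x* = (0.603, 0.9111, -1.0304), lambda* = (4.7419)


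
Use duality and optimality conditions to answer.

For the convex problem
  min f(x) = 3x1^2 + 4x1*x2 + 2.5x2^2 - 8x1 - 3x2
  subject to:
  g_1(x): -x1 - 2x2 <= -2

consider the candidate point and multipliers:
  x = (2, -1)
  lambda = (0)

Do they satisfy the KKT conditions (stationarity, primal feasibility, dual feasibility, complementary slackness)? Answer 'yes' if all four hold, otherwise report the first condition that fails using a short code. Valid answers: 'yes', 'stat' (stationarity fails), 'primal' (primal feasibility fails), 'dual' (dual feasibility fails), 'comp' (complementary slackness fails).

Gradient of f: grad f(x) = Q x + c = (0, 0)
Constraint values g_i(x) = a_i^T x - b_i:
  g_1((2, -1)) = 2
Stationarity residual: grad f(x) + sum_i lambda_i a_i = (0, 0)
  -> stationarity OK
Primal feasibility (all g_i <= 0): FAILS
Dual feasibility (all lambda_i >= 0): OK
Complementary slackness (lambda_i * g_i(x) = 0 for all i): OK

Verdict: the first failing condition is primal_feasibility -> primal.

primal


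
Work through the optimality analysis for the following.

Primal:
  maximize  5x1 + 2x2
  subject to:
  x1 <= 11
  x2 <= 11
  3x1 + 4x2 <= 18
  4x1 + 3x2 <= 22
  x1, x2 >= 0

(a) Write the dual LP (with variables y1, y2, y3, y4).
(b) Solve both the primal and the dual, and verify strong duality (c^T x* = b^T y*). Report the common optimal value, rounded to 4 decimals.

The standard primal-dual pair for 'max c^T x s.t. A x <= b, x >= 0' is:
  Dual:  min b^T y  s.t.  A^T y >= c,  y >= 0.

So the dual LP is:
  minimize  11y1 + 11y2 + 18y3 + 22y4
  subject to:
    y1 + 3y3 + 4y4 >= 5
    y2 + 4y3 + 3y4 >= 2
    y1, y2, y3, y4 >= 0

Solving the primal: x* = (5.5, 0).
  primal value c^T x* = 27.5.
Solving the dual: y* = (0, 0, 0, 1.25).
  dual value b^T y* = 27.5.
Strong duality: c^T x* = b^T y*. Confirmed.

27.5


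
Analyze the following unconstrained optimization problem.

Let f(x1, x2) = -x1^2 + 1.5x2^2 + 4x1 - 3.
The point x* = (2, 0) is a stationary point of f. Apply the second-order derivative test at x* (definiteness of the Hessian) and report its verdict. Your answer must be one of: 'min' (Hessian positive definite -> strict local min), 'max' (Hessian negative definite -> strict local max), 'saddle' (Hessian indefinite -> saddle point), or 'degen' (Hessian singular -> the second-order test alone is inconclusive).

Compute the Hessian H = grad^2 f:
  H = [[-2, 0], [0, 3]]
Verify stationarity: grad f(x*) = H x* + g = (0, 0).
Eigenvalues of H: -2, 3.
Eigenvalues have mixed signs, so H is indefinite -> x* is a saddle point.

saddle
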